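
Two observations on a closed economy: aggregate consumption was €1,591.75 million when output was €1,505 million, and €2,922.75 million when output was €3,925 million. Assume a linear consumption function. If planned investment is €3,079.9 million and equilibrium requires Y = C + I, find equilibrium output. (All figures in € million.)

MPC = (2922.75 − 1591.75)/(3925 − 1505) = 1331/2420 = 0.55
a = 1591.75 − 0.55(1505) = 764
Equilibrium: Y = 764 + 0.55Y + 3079.9
0.45Y = 3843.9, so Y = 3843.9/0.45 = 8542

Y = 8542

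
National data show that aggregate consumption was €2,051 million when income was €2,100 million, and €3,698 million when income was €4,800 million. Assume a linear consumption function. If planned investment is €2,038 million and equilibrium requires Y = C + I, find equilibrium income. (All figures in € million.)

MPC = (3698 − 2051)/(4800 − 2100) = 1647/2700 = 0.61
a = 2051 − 0.61(2100) = 770
Equilibrium: Y = 770 + 0.61Y + 2038
0.39Y = 2808, so Y = 2808/0.39 = 7200

Y = 7200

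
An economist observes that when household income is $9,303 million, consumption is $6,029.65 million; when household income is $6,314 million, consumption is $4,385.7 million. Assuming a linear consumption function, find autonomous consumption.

MPC = ΔC/ΔY = (6029.65 − 4385.7)/(9303 − 6314) = 1643.95/2989 = 0.55
a = C − MPC·Y = 4385.7 − 0.55(6314) = 4385.7 − 3472.7 = 913

a = 913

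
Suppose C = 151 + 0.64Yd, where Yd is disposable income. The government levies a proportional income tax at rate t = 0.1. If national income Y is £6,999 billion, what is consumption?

C = 4182.424

Yd = (1 − 0.1)(6999) = 0.9(6999) = 6299.1
C = 151 + 0.64(6299.1) = 151 + 4031.424 = 4182.424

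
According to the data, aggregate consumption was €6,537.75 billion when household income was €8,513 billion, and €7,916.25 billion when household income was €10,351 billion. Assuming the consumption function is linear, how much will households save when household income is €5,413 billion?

S = 1200.25

MPC = (7916.25 − 6537.75)/(10351 − 8513) = 1378.5/1838 = 0.75
a = 6537.75 − 0.75(8513) = 6537.75 − 6384.75 = 153
C = 153 + 0.75(5413) = 4212.75
S = 5413 − 4212.75 = 1200.25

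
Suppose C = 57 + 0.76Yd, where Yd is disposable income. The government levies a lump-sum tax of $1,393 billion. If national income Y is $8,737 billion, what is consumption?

Yd = Y − T = 8737 − 1393 = 7344
C = 57 + 0.76(7344) = 57 + 5581.44 = 5638.44

C = 5638.44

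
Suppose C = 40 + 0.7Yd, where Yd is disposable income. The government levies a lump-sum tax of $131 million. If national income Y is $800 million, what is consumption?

Yd = Y − T = 800 − 131 = 669
C = 40 + 0.7(669) = 40 + 468.3 = 508.3

C = 508.3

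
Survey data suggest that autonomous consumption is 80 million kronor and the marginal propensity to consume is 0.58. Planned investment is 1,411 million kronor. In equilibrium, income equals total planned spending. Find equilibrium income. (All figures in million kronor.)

Y = C + I = 80 + 0.58Y + 1411
Y − 0.58Y = 1491
0.42Y = 1491, so Y = 1491/0.42 = 3550

Y = 3550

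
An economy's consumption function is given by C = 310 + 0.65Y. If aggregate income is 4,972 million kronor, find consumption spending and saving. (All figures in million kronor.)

C = 3541.8; S = 1430.2

C = 310 + 0.65(4972) = 310 + 3231.8 = 3541.8
S = Y − C = 4972 − 3541.8 = 1430.2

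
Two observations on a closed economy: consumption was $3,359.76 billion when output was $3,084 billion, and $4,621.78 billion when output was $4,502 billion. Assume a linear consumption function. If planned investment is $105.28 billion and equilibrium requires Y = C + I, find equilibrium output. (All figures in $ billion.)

MPC = (4621.78 − 3359.76)/(4502 − 3084) = 1262.02/1418 = 0.89
a = 3359.76 − 0.89(3084) = 615
Equilibrium: Y = 615 + 0.89Y + 105.28
0.11Y = 720.28, so Y = 720.28/0.11 = 6548

Y = 6548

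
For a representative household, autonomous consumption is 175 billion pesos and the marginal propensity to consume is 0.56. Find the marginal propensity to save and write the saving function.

MPS = 1 − MPC = 1 − 0.56 = 0.44
S = Y − C = -175 + 0.44Y

MPS = 0.44; S = -175 + 0.44Y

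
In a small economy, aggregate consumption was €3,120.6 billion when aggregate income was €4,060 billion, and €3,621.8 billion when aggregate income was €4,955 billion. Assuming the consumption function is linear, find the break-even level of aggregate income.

MPC = (3621.8 − 3120.6)/(4955 − 4060) = 501.2/895 = 0.56
a = 3120.6 − 0.56(4060) = 3120.6 − 2273.6 = 847
Break-even: Y = a/(1−MPC) = 847/0.44 = 1925

Y = 1925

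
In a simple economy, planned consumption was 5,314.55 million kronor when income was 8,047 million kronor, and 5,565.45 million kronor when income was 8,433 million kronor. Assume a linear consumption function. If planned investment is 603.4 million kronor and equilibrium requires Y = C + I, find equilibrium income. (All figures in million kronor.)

MPC = (5565.45 − 5314.55)/(8433 − 8047) = 250.9/386 = 0.65
a = 5314.55 − 0.65(8047) = 84
Equilibrium: Y = 84 + 0.65Y + 603.4
0.35Y = 687.4, so Y = 687.4/0.35 = 1964

Y = 1964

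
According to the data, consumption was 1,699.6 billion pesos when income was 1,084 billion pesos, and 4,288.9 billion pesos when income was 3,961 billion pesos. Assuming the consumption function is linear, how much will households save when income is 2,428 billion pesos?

S = -481.2

MPC = (4288.9 − 1699.6)/(3961 − 1084) = 2589.3/2877 = 0.9
a = 1699.6 − 0.9(1084) = 1699.6 − 975.6 = 724
C = 724 + 0.9(2428) = 2909.2
S = 2428 − 2909.2 = -481.2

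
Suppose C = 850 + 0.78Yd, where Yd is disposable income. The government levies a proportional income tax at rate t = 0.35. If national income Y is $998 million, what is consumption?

Yd = (1 − 0.35)(998) = 0.65(998) = 648.7
C = 850 + 0.78(648.7) = 850 + 505.986 = 1355.986

C = 1355.986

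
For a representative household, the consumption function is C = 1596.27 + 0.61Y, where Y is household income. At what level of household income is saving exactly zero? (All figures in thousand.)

At break-even, C = Y: 1596.27 + 0.61Y = Y
0.39Y = 1596.27, so Y = 1596.27/0.39 = 4093

Y = 4093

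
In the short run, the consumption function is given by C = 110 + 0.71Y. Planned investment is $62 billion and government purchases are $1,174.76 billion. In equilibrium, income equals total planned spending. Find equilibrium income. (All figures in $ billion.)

Y = C + I + G = 110 + 0.71Y + 62 + 1174.76
Y − 0.71Y = 1346.76
0.29Y = 1346.76, so Y = 1346.76/0.29 = 4644

Y = 4644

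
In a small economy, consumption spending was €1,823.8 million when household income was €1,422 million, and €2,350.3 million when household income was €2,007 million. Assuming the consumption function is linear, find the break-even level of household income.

MPC = (2350.3 − 1823.8)/(2007 − 1422) = 526.5/585 = 0.9
a = 1823.8 − 0.9(1422) = 1823.8 − 1279.8 = 544
Break-even: Y = a/(1−MPC) = 544/0.1 = 5440

Y = 5440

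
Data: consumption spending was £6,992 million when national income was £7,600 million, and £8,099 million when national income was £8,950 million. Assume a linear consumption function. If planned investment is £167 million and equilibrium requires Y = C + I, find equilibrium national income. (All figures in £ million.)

Y = 5150

MPC = (8099 − 6992)/(8950 − 7600) = 1107/1350 = 0.82
a = 6992 − 0.82(7600) = 760
Equilibrium: Y = 760 + 0.82Y + 167
0.18Y = 927, so Y = 927/0.18 = 5150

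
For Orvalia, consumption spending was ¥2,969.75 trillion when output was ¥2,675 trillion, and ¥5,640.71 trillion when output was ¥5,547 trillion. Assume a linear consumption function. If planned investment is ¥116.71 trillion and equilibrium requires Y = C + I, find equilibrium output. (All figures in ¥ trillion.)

MPC = (5640.71 − 2969.75)/(5547 − 2675) = 2670.96/2872 = 0.93
a = 2969.75 − 0.93(2675) = 482
Equilibrium: Y = 482 + 0.93Y + 116.71
0.07Y = 598.71, so Y = 598.71/0.07 = 8553

Y = 8553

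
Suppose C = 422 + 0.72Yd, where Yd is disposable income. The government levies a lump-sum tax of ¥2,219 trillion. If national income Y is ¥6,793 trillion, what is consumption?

C = 3715.28

Yd = Y − T = 6793 − 2219 = 4574
C = 422 + 0.72(4574) = 422 + 3293.28 = 3715.28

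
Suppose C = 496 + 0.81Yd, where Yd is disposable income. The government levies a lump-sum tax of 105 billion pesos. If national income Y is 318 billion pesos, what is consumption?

Yd = Y − T = 318 − 105 = 213
C = 496 + 0.81(213) = 496 + 172.53 = 668.53

C = 668.53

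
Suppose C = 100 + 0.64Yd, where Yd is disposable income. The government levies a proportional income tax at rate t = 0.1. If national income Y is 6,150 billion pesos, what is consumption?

Yd = (1 − 0.1)(6150) = 0.9(6150) = 5535
C = 100 + 0.64(5535) = 100 + 3542.4 = 3642.4

C = 3642.4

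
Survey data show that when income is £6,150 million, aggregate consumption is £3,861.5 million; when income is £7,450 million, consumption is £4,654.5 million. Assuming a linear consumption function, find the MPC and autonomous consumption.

MPC = 0.61; a = 110

MPC = ΔC/ΔY = (4654.5 − 3861.5)/(7450 − 6150) = 793/1300 = 0.61
a = C − MPC·Y = 3861.5 − 0.61(6150) = 3861.5 − 3751.5 = 110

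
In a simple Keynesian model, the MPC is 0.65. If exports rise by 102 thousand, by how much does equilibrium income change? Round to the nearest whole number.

The multiplier is 1/(1 − MPC) = 1/0.35.
ΔY = 102/0.35 = 291.43 ≈ 291

ΔY ≈ 291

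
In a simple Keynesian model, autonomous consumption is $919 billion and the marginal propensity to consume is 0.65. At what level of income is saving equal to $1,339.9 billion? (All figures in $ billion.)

S = Y − C = -919 + 0.35Y
-919 + 0.35Y = 1339.9, so 0.35Y = 2258.9 and Y = 6454

Y = 6454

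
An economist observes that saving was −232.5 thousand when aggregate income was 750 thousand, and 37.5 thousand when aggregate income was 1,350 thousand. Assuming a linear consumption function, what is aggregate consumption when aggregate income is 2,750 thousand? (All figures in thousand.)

MPS = ΔS/ΔY = (37.5 − (-232.5))/(1350 − 750) = 270/600 = 0.45
MPC = 1 − MPS = 0.55
Autonomous saving = -232.5 − 0.45(750) = -570, so a = 570
C = 570 + 0.55(2750) = 570 + 1512.5 = 2082.5

C = 2082.5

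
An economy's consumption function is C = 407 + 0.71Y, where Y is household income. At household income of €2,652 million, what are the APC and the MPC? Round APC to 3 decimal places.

MPC = 0.71 (the slope of the consumption function)
C = 407 + 0.71(2652) = 2289.92, so APC = 2289.92/2652 = 0.863

APC = 0.863; MPC = 0.71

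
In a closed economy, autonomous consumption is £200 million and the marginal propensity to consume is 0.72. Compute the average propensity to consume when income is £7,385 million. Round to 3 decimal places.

APC = 0.747

C = 200 + 0.72(7385) = 5517.2
APC = C/Y = 5517.2/7385 = 0.747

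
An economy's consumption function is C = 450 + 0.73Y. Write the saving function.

S = -450 + 0.27Y

S = Y − C = Y − (450 + 0.73Y) = -450 + (1 − 0.73)Y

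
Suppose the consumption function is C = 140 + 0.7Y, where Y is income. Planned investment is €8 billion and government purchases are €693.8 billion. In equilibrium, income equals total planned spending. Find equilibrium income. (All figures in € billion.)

Y = C + I + G = 140 + 0.7Y + 8 + 693.8
Y − 0.7Y = 841.8
0.3Y = 841.8, so Y = 841.8/0.3 = 2806

Y = 2806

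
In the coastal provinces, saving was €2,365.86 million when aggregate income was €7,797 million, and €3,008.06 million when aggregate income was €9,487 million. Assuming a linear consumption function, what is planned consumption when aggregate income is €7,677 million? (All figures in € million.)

C = 5356.74

MPS = ΔS/ΔY = (3008.06 − 2365.86)/(9487 − 7797) = 642.2/1690 = 0.38
MPC = 1 − MPS = 0.62
Autonomous saving = 2365.86 − 0.38(7797) = -597, so a = 597
C = 597 + 0.62(7677) = 597 + 4759.74 = 5356.74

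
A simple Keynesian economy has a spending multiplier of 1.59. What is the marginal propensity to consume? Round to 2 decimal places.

k = 1/(1 − MPC), so 1 − MPC = 1/k = 1/1.59 = 0.6289
MPC = 1 − 0.6289 = 0.37

MPC = 0.37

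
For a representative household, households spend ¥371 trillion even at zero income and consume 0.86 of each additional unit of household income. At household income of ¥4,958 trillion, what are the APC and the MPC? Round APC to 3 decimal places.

MPC = 0.86 (the slope of the consumption function)
C = 371 + 0.86(4958) = 4634.88, so APC = 4634.88/4958 = 0.935

APC = 0.935; MPC = 0.86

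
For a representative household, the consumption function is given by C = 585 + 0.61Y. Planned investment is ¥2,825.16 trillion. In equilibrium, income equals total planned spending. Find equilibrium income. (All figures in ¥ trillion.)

Y = C + I = 585 + 0.61Y + 2825.16
Y − 0.61Y = 3410.16
0.39Y = 3410.16, so Y = 3410.16/0.39 = 8744

Y = 8744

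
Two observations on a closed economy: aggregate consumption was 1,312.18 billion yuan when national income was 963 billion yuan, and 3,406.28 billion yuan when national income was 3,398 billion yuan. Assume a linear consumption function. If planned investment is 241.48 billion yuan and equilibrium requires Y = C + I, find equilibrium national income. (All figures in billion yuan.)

MPC = (3406.28 − 1312.18)/(3398 − 963) = 2094.1/2435 = 0.86
a = 1312.18 − 0.86(963) = 484
Equilibrium: Y = 484 + 0.86Y + 241.48
0.14Y = 725.48, so Y = 725.48/0.14 = 5182

Y = 5182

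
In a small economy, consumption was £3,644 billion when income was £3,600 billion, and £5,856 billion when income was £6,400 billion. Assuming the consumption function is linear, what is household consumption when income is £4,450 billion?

MPC = (5856 − 3644)/(6400 − 3600) = 2212/2800 = 0.79
a = 3644 − 0.79(3600) = 3644 − 2844 = 800
C = 800 + 0.79(4450) = 800 + 3515.5 = 4315.5

C = 4315.5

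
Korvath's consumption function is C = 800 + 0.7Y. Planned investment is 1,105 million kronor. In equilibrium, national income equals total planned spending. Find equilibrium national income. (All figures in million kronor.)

Y = 6350

Y = C + I = 800 + 0.7Y + 1105
Y − 0.7Y = 1905
0.3Y = 1905, so Y = 1905/0.3 = 6350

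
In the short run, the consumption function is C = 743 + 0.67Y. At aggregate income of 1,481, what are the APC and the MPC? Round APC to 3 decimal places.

MPC = 0.67 (the slope of the consumption function)
C = 743 + 0.67(1481) = 1735.27, so APC = 1735.27/1481 = 1.172

APC = 1.172; MPC = 0.67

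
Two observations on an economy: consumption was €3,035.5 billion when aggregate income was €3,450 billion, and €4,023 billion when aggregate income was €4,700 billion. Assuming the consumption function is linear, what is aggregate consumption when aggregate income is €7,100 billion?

C = 5919

MPC = (4023 − 3035.5)/(4700 − 3450) = 987.5/1250 = 0.79
a = 3035.5 − 0.79(3450) = 3035.5 − 2725.5 = 310
C = 310 + 0.79(7100) = 310 + 5609 = 5919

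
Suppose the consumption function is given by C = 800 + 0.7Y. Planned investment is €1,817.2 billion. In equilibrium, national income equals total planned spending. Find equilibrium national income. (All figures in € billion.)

Y = 8724

Y = C + I = 800 + 0.7Y + 1817.2
Y − 0.7Y = 2617.2
0.3Y = 2617.2, so Y = 2617.2/0.3 = 8724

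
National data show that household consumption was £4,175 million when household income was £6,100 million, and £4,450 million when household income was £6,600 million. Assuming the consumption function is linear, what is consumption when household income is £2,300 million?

C = 2085

MPC = (4450 − 4175)/(6600 − 6100) = 275/500 = 0.55
a = 4175 − 0.55(6100) = 4175 − 3355 = 820
C = 820 + 0.55(2300) = 820 + 1265 = 2085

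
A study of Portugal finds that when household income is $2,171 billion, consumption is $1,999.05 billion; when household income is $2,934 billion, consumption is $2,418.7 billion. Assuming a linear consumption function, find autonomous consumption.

a = 805

MPC = ΔC/ΔY = (2418.7 − 1999.05)/(2934 − 2171) = 419.65/763 = 0.55
a = C − MPC·Y = 1999.05 − 0.55(2171) = 1999.05 − 1194.05 = 805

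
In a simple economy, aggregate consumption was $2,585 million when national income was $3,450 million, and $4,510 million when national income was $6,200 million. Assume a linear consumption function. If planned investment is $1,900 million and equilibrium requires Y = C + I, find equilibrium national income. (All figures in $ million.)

MPC = (4510 − 2585)/(6200 − 3450) = 1925/2750 = 0.7
a = 2585 − 0.7(3450) = 170
Equilibrium: Y = 170 + 0.7Y + 1900
0.3Y = 2070, so Y = 2070/0.3 = 6900

Y = 6900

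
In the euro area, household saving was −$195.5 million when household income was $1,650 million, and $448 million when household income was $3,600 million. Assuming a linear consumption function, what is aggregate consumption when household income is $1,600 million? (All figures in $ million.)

MPS = ΔS/ΔY = (448 − (-195.5))/(3600 − 1650) = 643.5/1950 = 0.33
MPC = 1 − MPS = 0.67
Autonomous saving = -195.5 − 0.33(1650) = -740, so a = 740
C = 740 + 0.67(1600) = 740 + 1072 = 1812

C = 1812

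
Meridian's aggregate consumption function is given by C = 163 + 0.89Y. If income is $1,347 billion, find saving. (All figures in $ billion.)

C = 163 + 0.89(1347) = 163 + 1198.83 = 1361.83
S = Y − C = 1347 − 1361.83 = -14.83

S = -14.83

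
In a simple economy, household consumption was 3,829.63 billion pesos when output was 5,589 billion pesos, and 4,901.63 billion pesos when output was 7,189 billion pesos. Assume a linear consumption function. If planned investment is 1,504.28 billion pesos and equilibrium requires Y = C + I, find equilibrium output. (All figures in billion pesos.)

MPC = (4901.63 − 3829.63)/(7189 − 5589) = 1072/1600 = 0.67
a = 3829.63 − 0.67(5589) = 85
Equilibrium: Y = 85 + 0.67Y + 1504.28
0.33Y = 1589.28, so Y = 1589.28/0.33 = 4816

Y = 4816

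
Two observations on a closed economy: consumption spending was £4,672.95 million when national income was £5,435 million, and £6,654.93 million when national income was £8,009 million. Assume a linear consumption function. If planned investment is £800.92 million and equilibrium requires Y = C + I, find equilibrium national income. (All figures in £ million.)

MPC = (6654.93 − 4672.95)/(8009 − 5435) = 1981.98/2574 = 0.77
a = 4672.95 − 0.77(5435) = 488
Equilibrium: Y = 488 + 0.77Y + 800.92
0.23Y = 1288.92, so Y = 1288.92/0.23 = 5604

Y = 5604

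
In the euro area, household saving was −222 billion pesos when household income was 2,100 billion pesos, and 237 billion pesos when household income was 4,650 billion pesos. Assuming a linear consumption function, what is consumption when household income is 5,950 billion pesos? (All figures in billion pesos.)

MPS = ΔS/ΔY = (237 − (-222))/(4650 − 2100) = 459/2550 = 0.18
MPC = 1 − MPS = 0.82
Autonomous saving = -222 − 0.18(2100) = -600, so a = 600
C = 600 + 0.82(5950) = 600 + 4879 = 5479

C = 5479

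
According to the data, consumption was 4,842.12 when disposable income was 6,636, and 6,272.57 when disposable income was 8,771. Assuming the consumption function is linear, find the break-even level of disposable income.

MPC = (6272.57 − 4842.12)/(8771 − 6636) = 1430.45/2135 = 0.67
a = 4842.12 − 0.67(6636) = 4842.12 − 4446.12 = 396
Break-even: Y = a/(1−MPC) = 396/0.33 = 1200

Y = 1200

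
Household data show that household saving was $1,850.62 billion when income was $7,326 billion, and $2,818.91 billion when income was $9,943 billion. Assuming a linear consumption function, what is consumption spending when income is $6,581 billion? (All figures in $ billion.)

MPS = ΔS/ΔY = (2818.91 − 1850.62)/(9943 − 7326) = 968.29/2617 = 0.37
MPC = 1 − MPS = 0.63
Autonomous saving = 1850.62 − 0.37(7326) = -860, so a = 860
C = 860 + 0.63(6581) = 860 + 4146.03 = 5006.03

C = 5006.03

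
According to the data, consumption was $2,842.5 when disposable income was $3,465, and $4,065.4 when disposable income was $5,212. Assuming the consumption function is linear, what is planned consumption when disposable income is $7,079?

C = 5372.3

MPC = (4065.4 − 2842.5)/(5212 − 3465) = 1222.9/1747 = 0.7
a = 2842.5 − 0.7(3465) = 2842.5 − 2425.5 = 417
C = 417 + 0.7(7079) = 417 + 4955.3 = 5372.3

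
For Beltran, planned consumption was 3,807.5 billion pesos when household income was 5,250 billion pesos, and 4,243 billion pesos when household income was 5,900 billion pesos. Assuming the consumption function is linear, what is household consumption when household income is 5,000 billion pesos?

MPC = (4243 − 3807.5)/(5900 − 5250) = 435.5/650 = 0.67
a = 3807.5 − 0.67(5250) = 3807.5 − 3517.5 = 290
C = 290 + 0.67(5000) = 290 + 3350 = 3640

C = 3640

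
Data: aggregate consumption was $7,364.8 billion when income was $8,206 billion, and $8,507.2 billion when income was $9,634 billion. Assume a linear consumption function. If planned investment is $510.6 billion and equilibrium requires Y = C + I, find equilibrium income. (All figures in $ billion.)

MPC = (8507.2 − 7364.8)/(9634 − 8206) = 1142.4/1428 = 0.8
a = 7364.8 − 0.8(8206) = 800
Equilibrium: Y = 800 + 0.8Y + 510.6
0.2Y = 1310.6, so Y = 1310.6/0.2 = 6553

Y = 6553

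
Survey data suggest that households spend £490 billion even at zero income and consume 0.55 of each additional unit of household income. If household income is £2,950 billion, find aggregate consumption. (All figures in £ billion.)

C = 2112.5

C = 490 + 0.55(2950) = 490 + 1622.5 = 2112.5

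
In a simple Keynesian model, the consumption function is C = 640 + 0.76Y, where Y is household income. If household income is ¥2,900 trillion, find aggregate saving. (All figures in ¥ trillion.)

C = 640 + 0.76(2900) = 640 + 2204 = 2844
S = Y − C = 2900 − 2844 = 56

S = 56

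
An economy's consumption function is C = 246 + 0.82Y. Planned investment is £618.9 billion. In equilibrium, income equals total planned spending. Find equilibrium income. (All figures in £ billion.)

Y = C + I = 246 + 0.82Y + 618.9
Y − 0.82Y = 864.9
0.18Y = 864.9, so Y = 864.9/0.18 = 4805

Y = 4805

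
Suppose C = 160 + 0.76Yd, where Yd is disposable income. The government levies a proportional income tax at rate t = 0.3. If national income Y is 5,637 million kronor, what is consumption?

Yd = (1 − 0.3)(5637) = 0.7(5637) = 3945.9
C = 160 + 0.76(3945.9) = 160 + 2998.884 = 3158.884

C = 3158.884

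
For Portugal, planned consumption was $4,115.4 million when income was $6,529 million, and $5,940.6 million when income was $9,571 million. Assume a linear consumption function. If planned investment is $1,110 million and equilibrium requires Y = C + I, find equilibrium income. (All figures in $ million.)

MPC = (5940.6 − 4115.4)/(9571 − 6529) = 1825.2/3042 = 0.6
a = 4115.4 − 0.6(6529) = 198
Equilibrium: Y = 198 + 0.6Y + 1110
0.4Y = 1308, so Y = 1308/0.4 = 3270

Y = 3270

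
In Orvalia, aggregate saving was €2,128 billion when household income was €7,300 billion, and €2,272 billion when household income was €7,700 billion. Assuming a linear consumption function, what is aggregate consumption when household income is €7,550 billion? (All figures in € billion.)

MPS = ΔS/ΔY = (2272 − 2128)/(7700 − 7300) = 144/400 = 0.36
MPC = 1 − MPS = 0.64
Autonomous saving = 2128 − 0.36(7300) = -500, so a = 500
C = 500 + 0.64(7550) = 500 + 4832 = 5332

C = 5332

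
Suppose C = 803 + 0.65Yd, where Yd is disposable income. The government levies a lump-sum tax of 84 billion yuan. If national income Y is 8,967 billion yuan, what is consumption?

Yd = Y − T = 8967 − 84 = 8883
C = 803 + 0.65(8883) = 803 + 5773.95 = 6576.95

C = 6576.95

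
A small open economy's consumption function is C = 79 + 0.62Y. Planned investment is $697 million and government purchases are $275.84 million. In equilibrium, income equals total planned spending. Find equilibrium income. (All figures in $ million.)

Y = 2768

Y = C + I + G = 79 + 0.62Y + 697 + 275.84
Y − 0.62Y = 1051.84
0.38Y = 1051.84, so Y = 1051.84/0.38 = 2768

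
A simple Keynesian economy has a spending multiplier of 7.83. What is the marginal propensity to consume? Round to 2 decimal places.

MPC = 0.87

k = 1/(1 − MPC), so 1 − MPC = 1/k = 1/7.83 = 0.1277
MPC = 1 − 0.1277 = 0.87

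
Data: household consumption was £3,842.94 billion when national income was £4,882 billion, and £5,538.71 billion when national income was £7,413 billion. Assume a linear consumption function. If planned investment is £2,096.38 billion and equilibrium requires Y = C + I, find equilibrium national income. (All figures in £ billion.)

Y = 8086

MPC = (5538.71 − 3842.94)/(7413 − 4882) = 1695.77/2531 = 0.67
a = 3842.94 − 0.67(4882) = 572
Equilibrium: Y = 572 + 0.67Y + 2096.38
0.33Y = 2668.38, so Y = 2668.38/0.33 = 8086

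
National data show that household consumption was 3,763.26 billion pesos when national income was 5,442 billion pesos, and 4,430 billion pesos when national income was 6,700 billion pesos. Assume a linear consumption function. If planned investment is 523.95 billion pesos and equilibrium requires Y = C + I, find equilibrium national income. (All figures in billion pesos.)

MPC = (4430 − 3763.26)/(6700 − 5442) = 666.74/1258 = 0.53
a = 3763.26 − 0.53(5442) = 879
Equilibrium: Y = 879 + 0.53Y + 523.95
0.47Y = 1402.95, so Y = 1402.95/0.47 = 2985

Y = 2985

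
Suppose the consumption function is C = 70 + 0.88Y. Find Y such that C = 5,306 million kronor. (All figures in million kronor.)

70 + 0.88Y = 5306
0.88Y = 5236, so Y = 5236/0.88 = 5950

Y = 5950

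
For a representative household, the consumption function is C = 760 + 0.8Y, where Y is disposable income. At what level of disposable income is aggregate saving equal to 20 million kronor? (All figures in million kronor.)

Y = 3900

S = Y − C = -760 + 0.2Y
-760 + 0.2Y = 20, so 0.2Y = 780 and Y = 3900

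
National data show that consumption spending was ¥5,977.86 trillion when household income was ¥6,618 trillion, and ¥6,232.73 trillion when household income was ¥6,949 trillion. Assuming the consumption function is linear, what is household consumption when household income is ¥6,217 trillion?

C = 5669.09

MPC = (6232.73 − 5977.86)/(6949 − 6618) = 254.87/331 = 0.77
a = 5977.86 − 0.77(6618) = 5977.86 − 5095.86 = 882
C = 882 + 0.77(6217) = 882 + 4787.09 = 5669.09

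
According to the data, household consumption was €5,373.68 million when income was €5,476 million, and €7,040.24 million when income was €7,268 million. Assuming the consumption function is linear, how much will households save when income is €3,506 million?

S = -35.58

MPC = (7040.24 − 5373.68)/(7268 − 5476) = 1666.56/1792 = 0.93
a = 5373.68 − 0.93(5476) = 5373.68 − 5092.68 = 281
C = 281 + 0.93(3506) = 3541.58
S = 3506 − 3541.58 = -35.58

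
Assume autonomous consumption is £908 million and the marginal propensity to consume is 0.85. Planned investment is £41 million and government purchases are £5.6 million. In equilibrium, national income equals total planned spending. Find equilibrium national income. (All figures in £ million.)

Y = C + I + G = 908 + 0.85Y + 41 + 5.6
Y − 0.85Y = 954.6
0.15Y = 954.6, so Y = 954.6/0.15 = 6364

Y = 6364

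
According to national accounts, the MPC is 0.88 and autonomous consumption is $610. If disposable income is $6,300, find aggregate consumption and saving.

C = 6154; S = 146

C = 610 + 0.88(6300) = 610 + 5544 = 6154
S = Y − C = 6300 − 6154 = 146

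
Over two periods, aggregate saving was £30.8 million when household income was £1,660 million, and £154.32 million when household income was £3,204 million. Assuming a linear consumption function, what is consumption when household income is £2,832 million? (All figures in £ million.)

C = 2707.44

MPS = ΔS/ΔY = (154.32 − 30.8)/(3204 − 1660) = 123.52/1544 = 0.08
MPC = 1 − MPS = 0.92
Autonomous saving = 30.8 − 0.08(1660) = -102, so a = 102
C = 102 + 0.92(2832) = 102 + 2605.44 = 2707.44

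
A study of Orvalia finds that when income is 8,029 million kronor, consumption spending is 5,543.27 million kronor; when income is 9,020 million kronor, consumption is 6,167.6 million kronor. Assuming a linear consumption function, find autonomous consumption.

a = 485

MPC = ΔC/ΔY = (6167.6 − 5543.27)/(9020 − 8029) = 624.33/991 = 0.63
a = C − MPC·Y = 5543.27 − 0.63(8029) = 5543.27 − 5058.27 = 485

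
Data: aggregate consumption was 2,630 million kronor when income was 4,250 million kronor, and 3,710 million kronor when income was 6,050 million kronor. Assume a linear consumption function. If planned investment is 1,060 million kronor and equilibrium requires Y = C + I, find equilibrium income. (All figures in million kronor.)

Y = 2850

MPC = (3710 − 2630)/(6050 − 4250) = 1080/1800 = 0.6
a = 2630 − 0.6(4250) = 80
Equilibrium: Y = 80 + 0.6Y + 1060
0.4Y = 1140, so Y = 1140/0.4 = 2850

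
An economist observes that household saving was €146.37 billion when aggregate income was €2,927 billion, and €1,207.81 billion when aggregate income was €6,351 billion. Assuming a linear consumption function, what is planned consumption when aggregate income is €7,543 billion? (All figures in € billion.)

C = 5965.67

MPS = ΔS/ΔY = (1207.81 − 146.37)/(6351 − 2927) = 1061.44/3424 = 0.31
MPC = 1 − MPS = 0.69
Autonomous saving = 146.37 − 0.31(2927) = -761, so a = 761
C = 761 + 0.69(7543) = 761 + 5204.67 = 5965.67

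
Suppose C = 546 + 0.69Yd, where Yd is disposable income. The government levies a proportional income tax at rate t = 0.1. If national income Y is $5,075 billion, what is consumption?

Yd = (1 − 0.1)(5075) = 0.9(5075) = 4567.5
C = 546 + 0.69(4567.5) = 546 + 3151.575 = 3697.575

C = 3697.575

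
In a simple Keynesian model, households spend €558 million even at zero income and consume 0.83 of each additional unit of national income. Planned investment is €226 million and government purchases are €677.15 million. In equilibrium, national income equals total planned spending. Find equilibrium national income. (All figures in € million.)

Y = C + I + G = 558 + 0.83Y + 226 + 677.15
Y − 0.83Y = 1461.15
0.17Y = 1461.15, so Y = 1461.15/0.17 = 8595

Y = 8595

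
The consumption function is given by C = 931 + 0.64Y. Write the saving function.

S = Y − C = Y − (931 + 0.64Y) = -931 + (1 − 0.64)Y

S = -931 + 0.36Y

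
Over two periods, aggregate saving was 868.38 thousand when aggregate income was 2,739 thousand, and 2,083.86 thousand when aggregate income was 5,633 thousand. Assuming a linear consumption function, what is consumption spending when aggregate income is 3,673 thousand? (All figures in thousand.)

C = 2412.34

MPS = ΔS/ΔY = (2083.86 − 868.38)/(5633 − 2739) = 1215.48/2894 = 0.42
MPC = 1 − MPS = 0.58
Autonomous saving = 868.38 − 0.42(2739) = -282, so a = 282
C = 282 + 0.58(3673) = 282 + 2130.34 = 2412.34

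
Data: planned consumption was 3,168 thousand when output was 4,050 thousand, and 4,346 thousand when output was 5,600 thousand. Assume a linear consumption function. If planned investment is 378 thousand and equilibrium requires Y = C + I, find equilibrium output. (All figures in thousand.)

Y = 1950

MPC = (4346 − 3168)/(5600 − 4050) = 1178/1550 = 0.76
a = 3168 − 0.76(4050) = 90
Equilibrium: Y = 90 + 0.76Y + 378
0.24Y = 468, so Y = 468/0.24 = 1950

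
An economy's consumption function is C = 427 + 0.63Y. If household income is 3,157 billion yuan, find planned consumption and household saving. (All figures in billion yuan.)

C = 2415.91; S = 741.09

C = 427 + 0.63(3157) = 427 + 1988.91 = 2415.91
S = Y − C = 3157 − 2415.91 = 741.09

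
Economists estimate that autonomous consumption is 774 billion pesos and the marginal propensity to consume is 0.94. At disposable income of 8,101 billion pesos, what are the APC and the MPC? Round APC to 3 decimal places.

APC = 1.036; MPC = 0.94

MPC = 0.94 (the slope of the consumption function)
C = 774 + 0.94(8101) = 8388.94, so APC = 8388.94/8101 = 1.036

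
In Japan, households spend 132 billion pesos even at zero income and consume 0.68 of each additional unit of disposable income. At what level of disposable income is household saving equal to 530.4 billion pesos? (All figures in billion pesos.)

S = Y − C = -132 + 0.32Y
-132 + 0.32Y = 530.4, so 0.32Y = 662.4 and Y = 2070

Y = 2070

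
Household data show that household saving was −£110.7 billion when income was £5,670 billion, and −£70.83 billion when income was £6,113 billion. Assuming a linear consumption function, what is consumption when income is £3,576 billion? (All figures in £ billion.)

C = 3875.16

MPS = ΔS/ΔY = (-70.83 − (-110.7))/(6113 − 5670) = 39.87/443 = 0.09
MPC = 1 − MPS = 0.91
Autonomous saving = -110.7 − 0.09(5670) = -621, so a = 621
C = 621 + 0.91(3576) = 621 + 3254.16 = 3875.16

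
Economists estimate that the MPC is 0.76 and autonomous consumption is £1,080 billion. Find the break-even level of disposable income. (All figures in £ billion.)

At break-even, C = Y: 1080 + 0.76Y = Y
0.24Y = 1080, so Y = 1080/0.24 = 4500

Y = 4500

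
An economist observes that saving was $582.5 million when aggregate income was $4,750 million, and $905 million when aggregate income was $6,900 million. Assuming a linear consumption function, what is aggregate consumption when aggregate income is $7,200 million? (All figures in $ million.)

MPS = ΔS/ΔY = (905 − 582.5)/(6900 − 4750) = 322.5/2150 = 0.15
MPC = 1 − MPS = 0.85
Autonomous saving = 582.5 − 0.15(4750) = -130, so a = 130
C = 130 + 0.85(7200) = 130 + 6120 = 6250

C = 6250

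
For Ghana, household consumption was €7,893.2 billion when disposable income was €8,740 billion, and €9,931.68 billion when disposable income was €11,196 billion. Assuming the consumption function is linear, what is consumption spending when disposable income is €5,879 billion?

MPC = (9931.68 − 7893.2)/(11196 − 8740) = 2038.48/2456 = 0.83
a = 7893.2 − 0.83(8740) = 7893.2 − 7254.2 = 639
C = 639 + 0.83(5879) = 639 + 4879.57 = 5518.57

C = 5518.57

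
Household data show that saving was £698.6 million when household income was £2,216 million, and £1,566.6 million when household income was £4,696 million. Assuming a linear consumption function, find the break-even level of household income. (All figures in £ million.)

MPS = ΔS/ΔY = (1566.6 − 698.6)/(4696 − 2216) = 868/2480 = 0.35
MPC = 1 − MPS = 0.65
From S(2216) = 698.6: −a + 0.35(2216) = 698.6, so a = 775.6 − 698.6 = 77
Break-even (S = 0): Y = a/MPS = 77/0.35 = 220

Y = 220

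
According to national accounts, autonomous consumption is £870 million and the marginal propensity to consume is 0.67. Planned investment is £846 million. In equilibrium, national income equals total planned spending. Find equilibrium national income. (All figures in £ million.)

Y = C + I = 870 + 0.67Y + 846
Y − 0.67Y = 1716
0.33Y = 1716, so Y = 1716/0.33 = 5200

Y = 5200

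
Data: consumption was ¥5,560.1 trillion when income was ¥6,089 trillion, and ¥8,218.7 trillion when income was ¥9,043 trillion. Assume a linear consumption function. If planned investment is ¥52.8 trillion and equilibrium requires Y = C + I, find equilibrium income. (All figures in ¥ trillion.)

MPC = (8218.7 − 5560.1)/(9043 − 6089) = 2658.6/2954 = 0.9
a = 5560.1 − 0.9(6089) = 80
Equilibrium: Y = 80 + 0.9Y + 52.8
0.1Y = 132.8, so Y = 132.8/0.1 = 1328

Y = 1328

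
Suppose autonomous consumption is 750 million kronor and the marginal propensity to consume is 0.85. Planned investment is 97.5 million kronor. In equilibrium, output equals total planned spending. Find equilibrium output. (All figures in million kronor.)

Y = 5650

Y = C + I = 750 + 0.85Y + 97.5
Y − 0.85Y = 847.5
0.15Y = 847.5, so Y = 847.5/0.15 = 5650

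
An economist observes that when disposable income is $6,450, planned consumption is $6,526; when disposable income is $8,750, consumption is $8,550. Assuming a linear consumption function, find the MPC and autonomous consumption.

MPC = 0.88; a = 850

MPC = ΔC/ΔY = (8550 − 6526)/(8750 − 6450) = 2024/2300 = 0.88
a = C − MPC·Y = 6526 − 0.88(6450) = 6526 − 5676 = 850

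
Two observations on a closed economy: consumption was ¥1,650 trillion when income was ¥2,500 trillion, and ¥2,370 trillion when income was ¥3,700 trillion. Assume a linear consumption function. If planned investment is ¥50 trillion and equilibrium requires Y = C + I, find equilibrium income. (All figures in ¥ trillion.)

MPC = (2370 − 1650)/(3700 − 2500) = 720/1200 = 0.6
a = 1650 − 0.6(2500) = 150
Equilibrium: Y = 150 + 0.6Y + 50
0.4Y = 200, so Y = 200/0.4 = 500

Y = 500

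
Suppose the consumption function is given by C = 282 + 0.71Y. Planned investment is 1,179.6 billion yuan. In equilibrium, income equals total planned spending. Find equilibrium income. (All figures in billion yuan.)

Y = 5040

Y = C + I = 282 + 0.71Y + 1179.6
Y − 0.71Y = 1461.6
0.29Y = 1461.6, so Y = 1461.6/0.29 = 5040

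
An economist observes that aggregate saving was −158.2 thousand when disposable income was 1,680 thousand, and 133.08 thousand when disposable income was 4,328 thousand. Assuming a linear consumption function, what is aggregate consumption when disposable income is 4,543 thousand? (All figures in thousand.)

C = 4386.27

MPS = ΔS/ΔY = (133.08 − (-158.2))/(4328 − 1680) = 291.28/2648 = 0.11
MPC = 1 − MPS = 0.89
Autonomous saving = -158.2 − 0.11(1680) = -343, so a = 343
C = 343 + 0.89(4543) = 343 + 4043.27 = 4386.27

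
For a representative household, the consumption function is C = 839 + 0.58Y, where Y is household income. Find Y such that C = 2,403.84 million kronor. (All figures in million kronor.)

Y = 2698

839 + 0.58Y = 2403.84
0.58Y = 1564.84, so Y = 1564.84/0.58 = 2698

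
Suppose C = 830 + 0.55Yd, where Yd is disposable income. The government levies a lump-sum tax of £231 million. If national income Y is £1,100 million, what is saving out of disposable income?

S = -438.95

Yd = Y − T = 1100 − 231 = 869
C = 830 + 0.55(869) = 830 + 477.95 = 1307.95
S = Yd − C = 869 − 1307.95 = -438.95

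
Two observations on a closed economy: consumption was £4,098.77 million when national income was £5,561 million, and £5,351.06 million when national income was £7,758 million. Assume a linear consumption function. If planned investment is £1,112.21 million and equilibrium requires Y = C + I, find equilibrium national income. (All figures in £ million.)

MPC = (5351.06 − 4098.77)/(7758 − 5561) = 1252.29/2197 = 0.57
a = 4098.77 − 0.57(5561) = 929
Equilibrium: Y = 929 + 0.57Y + 1112.21
0.43Y = 2041.21, so Y = 2041.21/0.43 = 4747

Y = 4747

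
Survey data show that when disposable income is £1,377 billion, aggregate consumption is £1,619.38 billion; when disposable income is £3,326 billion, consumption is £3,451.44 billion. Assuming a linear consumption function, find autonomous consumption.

a = 325

MPC = ΔC/ΔY = (3451.44 − 1619.38)/(3326 − 1377) = 1832.06/1949 = 0.94
a = C − MPC·Y = 1619.38 − 0.94(1377) = 1619.38 − 1294.38 = 325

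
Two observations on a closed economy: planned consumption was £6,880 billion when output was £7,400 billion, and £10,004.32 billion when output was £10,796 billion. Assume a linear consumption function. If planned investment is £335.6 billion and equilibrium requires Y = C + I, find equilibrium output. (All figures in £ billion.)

MPC = (10004.32 − 6880)/(10796 − 7400) = 3124.32/3396 = 0.92
a = 6880 − 0.92(7400) = 72
Equilibrium: Y = 72 + 0.92Y + 335.6
0.08Y = 407.6, so Y = 407.6/0.08 = 5095

Y = 5095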